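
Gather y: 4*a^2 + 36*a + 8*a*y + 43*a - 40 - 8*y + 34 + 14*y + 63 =4*a^2 + 79*a + y*(8*a + 6) + 57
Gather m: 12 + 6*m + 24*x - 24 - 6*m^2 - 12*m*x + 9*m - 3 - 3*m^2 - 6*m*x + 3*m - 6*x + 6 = -9*m^2 + m*(18 - 18*x) + 18*x - 9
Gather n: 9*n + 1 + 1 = 9*n + 2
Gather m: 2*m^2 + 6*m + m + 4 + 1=2*m^2 + 7*m + 5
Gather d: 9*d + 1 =9*d + 1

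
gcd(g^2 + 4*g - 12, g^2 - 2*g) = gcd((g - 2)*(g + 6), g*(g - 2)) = g - 2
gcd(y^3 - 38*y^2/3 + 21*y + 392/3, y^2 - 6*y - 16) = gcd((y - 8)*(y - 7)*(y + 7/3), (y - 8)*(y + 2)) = y - 8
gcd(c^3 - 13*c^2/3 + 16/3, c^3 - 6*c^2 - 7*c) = c + 1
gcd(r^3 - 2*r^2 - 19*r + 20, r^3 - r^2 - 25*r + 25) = r^2 - 6*r + 5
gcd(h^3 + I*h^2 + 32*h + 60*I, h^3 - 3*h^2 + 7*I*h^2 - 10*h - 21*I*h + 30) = h^2 + 7*I*h - 10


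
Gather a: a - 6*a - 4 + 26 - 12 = 10 - 5*a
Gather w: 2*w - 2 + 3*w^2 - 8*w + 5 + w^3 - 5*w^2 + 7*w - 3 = w^3 - 2*w^2 + w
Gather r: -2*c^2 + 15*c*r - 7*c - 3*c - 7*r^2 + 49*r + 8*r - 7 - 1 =-2*c^2 - 10*c - 7*r^2 + r*(15*c + 57) - 8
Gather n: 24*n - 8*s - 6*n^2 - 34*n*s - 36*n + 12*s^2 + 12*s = -6*n^2 + n*(-34*s - 12) + 12*s^2 + 4*s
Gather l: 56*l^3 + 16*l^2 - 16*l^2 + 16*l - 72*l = 56*l^3 - 56*l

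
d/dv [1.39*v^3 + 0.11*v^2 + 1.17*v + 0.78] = 4.17*v^2 + 0.22*v + 1.17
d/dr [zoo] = 0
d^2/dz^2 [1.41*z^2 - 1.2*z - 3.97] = 2.82000000000000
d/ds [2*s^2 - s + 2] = 4*s - 1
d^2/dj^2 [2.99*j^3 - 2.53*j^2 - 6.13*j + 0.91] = 17.94*j - 5.06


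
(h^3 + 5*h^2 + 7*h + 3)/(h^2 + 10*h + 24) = (h^3 + 5*h^2 + 7*h + 3)/(h^2 + 10*h + 24)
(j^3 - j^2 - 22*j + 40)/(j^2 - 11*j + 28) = (j^2 + 3*j - 10)/(j - 7)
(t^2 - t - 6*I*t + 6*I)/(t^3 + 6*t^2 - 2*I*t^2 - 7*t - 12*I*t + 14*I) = (t - 6*I)/(t^2 + t*(7 - 2*I) - 14*I)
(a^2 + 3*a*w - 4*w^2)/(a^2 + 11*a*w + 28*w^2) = (a - w)/(a + 7*w)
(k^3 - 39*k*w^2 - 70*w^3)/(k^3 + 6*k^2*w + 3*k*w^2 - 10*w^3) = (-k + 7*w)/(-k + w)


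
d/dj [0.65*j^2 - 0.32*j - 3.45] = 1.3*j - 0.32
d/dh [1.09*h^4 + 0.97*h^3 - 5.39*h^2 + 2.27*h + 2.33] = 4.36*h^3 + 2.91*h^2 - 10.78*h + 2.27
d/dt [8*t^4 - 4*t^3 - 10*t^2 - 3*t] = 32*t^3 - 12*t^2 - 20*t - 3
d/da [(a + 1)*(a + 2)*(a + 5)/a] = 2*a + 8 - 10/a^2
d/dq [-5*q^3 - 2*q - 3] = -15*q^2 - 2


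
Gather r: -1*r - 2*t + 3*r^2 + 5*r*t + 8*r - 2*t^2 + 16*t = 3*r^2 + r*(5*t + 7) - 2*t^2 + 14*t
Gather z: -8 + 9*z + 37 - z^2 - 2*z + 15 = -z^2 + 7*z + 44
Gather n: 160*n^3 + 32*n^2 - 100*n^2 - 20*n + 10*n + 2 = 160*n^3 - 68*n^2 - 10*n + 2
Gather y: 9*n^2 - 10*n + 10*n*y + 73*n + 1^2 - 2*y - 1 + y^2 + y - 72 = 9*n^2 + 63*n + y^2 + y*(10*n - 1) - 72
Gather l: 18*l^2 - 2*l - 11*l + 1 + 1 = 18*l^2 - 13*l + 2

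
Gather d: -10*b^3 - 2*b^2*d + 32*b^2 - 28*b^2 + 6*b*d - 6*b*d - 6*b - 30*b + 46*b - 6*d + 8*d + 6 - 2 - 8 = -10*b^3 + 4*b^2 + 10*b + d*(2 - 2*b^2) - 4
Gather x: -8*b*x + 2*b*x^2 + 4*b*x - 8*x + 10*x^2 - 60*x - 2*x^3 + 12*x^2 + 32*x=-2*x^3 + x^2*(2*b + 22) + x*(-4*b - 36)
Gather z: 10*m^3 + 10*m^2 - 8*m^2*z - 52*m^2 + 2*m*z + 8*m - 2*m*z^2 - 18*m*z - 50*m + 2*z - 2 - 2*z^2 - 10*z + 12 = 10*m^3 - 42*m^2 - 42*m + z^2*(-2*m - 2) + z*(-8*m^2 - 16*m - 8) + 10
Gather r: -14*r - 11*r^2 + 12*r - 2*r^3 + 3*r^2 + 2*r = -2*r^3 - 8*r^2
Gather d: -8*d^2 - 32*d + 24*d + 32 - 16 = -8*d^2 - 8*d + 16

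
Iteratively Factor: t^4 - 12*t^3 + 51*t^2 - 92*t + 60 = (t - 2)*(t^3 - 10*t^2 + 31*t - 30) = (t - 3)*(t - 2)*(t^2 - 7*t + 10) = (t - 5)*(t - 3)*(t - 2)*(t - 2)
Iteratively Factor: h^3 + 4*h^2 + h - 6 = (h + 3)*(h^2 + h - 2) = (h + 2)*(h + 3)*(h - 1)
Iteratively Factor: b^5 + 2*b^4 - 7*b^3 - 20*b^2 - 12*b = (b)*(b^4 + 2*b^3 - 7*b^2 - 20*b - 12) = b*(b + 2)*(b^3 - 7*b - 6) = b*(b + 1)*(b + 2)*(b^2 - b - 6) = b*(b - 3)*(b + 1)*(b + 2)*(b + 2)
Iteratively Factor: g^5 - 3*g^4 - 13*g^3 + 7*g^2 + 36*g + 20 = (g - 2)*(g^4 - g^3 - 15*g^2 - 23*g - 10) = (g - 2)*(g + 1)*(g^3 - 2*g^2 - 13*g - 10) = (g - 2)*(g + 1)*(g + 2)*(g^2 - 4*g - 5) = (g - 5)*(g - 2)*(g + 1)*(g + 2)*(g + 1)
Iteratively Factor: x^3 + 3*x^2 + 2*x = (x + 2)*(x^2 + x) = (x + 1)*(x + 2)*(x)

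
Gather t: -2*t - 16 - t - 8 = -3*t - 24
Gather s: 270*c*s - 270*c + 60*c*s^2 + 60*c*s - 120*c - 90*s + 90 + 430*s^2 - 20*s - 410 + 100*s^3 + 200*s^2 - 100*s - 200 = -390*c + 100*s^3 + s^2*(60*c + 630) + s*(330*c - 210) - 520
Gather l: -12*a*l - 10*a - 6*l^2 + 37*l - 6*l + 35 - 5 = -10*a - 6*l^2 + l*(31 - 12*a) + 30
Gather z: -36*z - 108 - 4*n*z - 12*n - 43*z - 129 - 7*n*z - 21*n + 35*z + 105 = -33*n + z*(-11*n - 44) - 132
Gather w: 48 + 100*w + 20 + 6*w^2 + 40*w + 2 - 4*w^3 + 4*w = -4*w^3 + 6*w^2 + 144*w + 70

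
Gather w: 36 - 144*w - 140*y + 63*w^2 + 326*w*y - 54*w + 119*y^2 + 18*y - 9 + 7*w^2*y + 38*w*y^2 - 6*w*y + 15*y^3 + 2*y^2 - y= w^2*(7*y + 63) + w*(38*y^2 + 320*y - 198) + 15*y^3 + 121*y^2 - 123*y + 27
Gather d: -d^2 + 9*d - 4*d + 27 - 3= -d^2 + 5*d + 24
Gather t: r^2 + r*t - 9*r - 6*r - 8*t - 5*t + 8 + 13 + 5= r^2 - 15*r + t*(r - 13) + 26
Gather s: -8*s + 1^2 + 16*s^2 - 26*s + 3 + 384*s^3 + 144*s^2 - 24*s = 384*s^3 + 160*s^2 - 58*s + 4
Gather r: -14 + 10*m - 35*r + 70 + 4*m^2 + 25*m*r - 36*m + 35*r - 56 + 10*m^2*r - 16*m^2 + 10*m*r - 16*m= -12*m^2 - 42*m + r*(10*m^2 + 35*m)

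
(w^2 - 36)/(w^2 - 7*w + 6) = (w + 6)/(w - 1)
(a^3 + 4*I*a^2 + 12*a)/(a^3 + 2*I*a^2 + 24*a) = (a - 2*I)/(a - 4*I)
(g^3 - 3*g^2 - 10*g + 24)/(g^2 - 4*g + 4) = (g^2 - g - 12)/(g - 2)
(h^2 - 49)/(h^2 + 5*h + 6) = (h^2 - 49)/(h^2 + 5*h + 6)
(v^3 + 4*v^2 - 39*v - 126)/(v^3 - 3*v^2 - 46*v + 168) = (v + 3)/(v - 4)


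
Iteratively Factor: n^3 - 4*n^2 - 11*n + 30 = (n + 3)*(n^2 - 7*n + 10) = (n - 2)*(n + 3)*(n - 5)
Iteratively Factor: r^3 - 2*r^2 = (r - 2)*(r^2) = r*(r - 2)*(r)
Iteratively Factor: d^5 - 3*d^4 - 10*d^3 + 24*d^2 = (d + 3)*(d^4 - 6*d^3 + 8*d^2) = d*(d + 3)*(d^3 - 6*d^2 + 8*d) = d^2*(d + 3)*(d^2 - 6*d + 8) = d^2*(d - 4)*(d + 3)*(d - 2)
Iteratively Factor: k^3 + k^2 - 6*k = (k)*(k^2 + k - 6) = k*(k + 3)*(k - 2)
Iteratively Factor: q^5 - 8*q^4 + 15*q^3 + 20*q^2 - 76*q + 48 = (q - 1)*(q^4 - 7*q^3 + 8*q^2 + 28*q - 48) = (q - 2)*(q - 1)*(q^3 - 5*q^2 - 2*q + 24) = (q - 2)*(q - 1)*(q + 2)*(q^2 - 7*q + 12) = (q - 4)*(q - 2)*(q - 1)*(q + 2)*(q - 3)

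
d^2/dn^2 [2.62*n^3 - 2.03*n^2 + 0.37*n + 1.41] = 15.72*n - 4.06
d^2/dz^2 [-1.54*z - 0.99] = 0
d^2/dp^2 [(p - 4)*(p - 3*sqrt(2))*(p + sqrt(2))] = 6*p - 8 - 4*sqrt(2)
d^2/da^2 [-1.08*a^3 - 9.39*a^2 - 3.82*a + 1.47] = -6.48*a - 18.78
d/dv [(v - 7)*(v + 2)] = 2*v - 5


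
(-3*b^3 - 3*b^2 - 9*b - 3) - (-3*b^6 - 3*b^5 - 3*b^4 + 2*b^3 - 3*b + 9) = 3*b^6 + 3*b^5 + 3*b^4 - 5*b^3 - 3*b^2 - 6*b - 12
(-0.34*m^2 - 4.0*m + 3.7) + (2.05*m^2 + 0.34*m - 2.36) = 1.71*m^2 - 3.66*m + 1.34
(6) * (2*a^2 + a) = 12*a^2 + 6*a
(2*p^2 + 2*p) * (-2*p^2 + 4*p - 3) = -4*p^4 + 4*p^3 + 2*p^2 - 6*p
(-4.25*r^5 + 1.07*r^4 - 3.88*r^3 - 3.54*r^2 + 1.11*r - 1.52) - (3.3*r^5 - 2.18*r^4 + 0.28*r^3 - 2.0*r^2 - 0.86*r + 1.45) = -7.55*r^5 + 3.25*r^4 - 4.16*r^3 - 1.54*r^2 + 1.97*r - 2.97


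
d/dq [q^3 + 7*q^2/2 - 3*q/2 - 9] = 3*q^2 + 7*q - 3/2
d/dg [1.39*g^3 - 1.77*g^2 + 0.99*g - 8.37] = 4.17*g^2 - 3.54*g + 0.99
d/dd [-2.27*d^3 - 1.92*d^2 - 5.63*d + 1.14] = -6.81*d^2 - 3.84*d - 5.63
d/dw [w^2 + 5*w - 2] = 2*w + 5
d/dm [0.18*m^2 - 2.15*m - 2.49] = 0.36*m - 2.15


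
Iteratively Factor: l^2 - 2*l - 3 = (l - 3)*(l + 1)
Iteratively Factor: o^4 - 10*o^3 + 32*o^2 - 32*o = (o - 2)*(o^3 - 8*o^2 + 16*o) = (o - 4)*(o - 2)*(o^2 - 4*o) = (o - 4)^2*(o - 2)*(o)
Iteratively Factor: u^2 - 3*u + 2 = (u - 1)*(u - 2)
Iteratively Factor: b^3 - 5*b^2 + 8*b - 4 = (b - 1)*(b^2 - 4*b + 4) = (b - 2)*(b - 1)*(b - 2)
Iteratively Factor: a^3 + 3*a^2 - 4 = (a + 2)*(a^2 + a - 2) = (a + 2)^2*(a - 1)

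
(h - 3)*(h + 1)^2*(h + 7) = h^4 + 6*h^3 - 12*h^2 - 38*h - 21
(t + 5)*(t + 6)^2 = t^3 + 17*t^2 + 96*t + 180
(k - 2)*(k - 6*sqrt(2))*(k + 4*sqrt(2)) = k^3 - 2*sqrt(2)*k^2 - 2*k^2 - 48*k + 4*sqrt(2)*k + 96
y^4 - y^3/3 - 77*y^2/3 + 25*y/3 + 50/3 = (y - 5)*(y - 1)*(y + 2/3)*(y + 5)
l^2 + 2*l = l*(l + 2)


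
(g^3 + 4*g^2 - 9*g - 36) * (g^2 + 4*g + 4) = g^5 + 8*g^4 + 11*g^3 - 56*g^2 - 180*g - 144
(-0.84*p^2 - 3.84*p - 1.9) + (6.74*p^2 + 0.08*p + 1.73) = 5.9*p^2 - 3.76*p - 0.17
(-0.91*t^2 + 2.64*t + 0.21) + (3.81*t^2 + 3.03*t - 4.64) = 2.9*t^2 + 5.67*t - 4.43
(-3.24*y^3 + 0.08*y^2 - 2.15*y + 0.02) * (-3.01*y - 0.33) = 9.7524*y^4 + 0.8284*y^3 + 6.4451*y^2 + 0.6493*y - 0.0066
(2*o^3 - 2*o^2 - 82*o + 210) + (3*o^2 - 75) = 2*o^3 + o^2 - 82*o + 135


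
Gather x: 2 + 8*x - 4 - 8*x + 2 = 0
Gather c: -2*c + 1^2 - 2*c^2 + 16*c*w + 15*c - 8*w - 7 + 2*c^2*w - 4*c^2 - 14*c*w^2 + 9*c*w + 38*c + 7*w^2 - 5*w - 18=c^2*(2*w - 6) + c*(-14*w^2 + 25*w + 51) + 7*w^2 - 13*w - 24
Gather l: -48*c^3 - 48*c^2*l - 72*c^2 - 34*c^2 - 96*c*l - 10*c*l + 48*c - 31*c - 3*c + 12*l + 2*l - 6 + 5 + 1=-48*c^3 - 106*c^2 + 14*c + l*(-48*c^2 - 106*c + 14)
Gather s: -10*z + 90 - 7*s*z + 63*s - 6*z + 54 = s*(63 - 7*z) - 16*z + 144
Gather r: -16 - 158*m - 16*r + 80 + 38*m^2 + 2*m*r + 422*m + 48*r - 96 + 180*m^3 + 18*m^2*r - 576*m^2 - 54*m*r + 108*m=180*m^3 - 538*m^2 + 372*m + r*(18*m^2 - 52*m + 32) - 32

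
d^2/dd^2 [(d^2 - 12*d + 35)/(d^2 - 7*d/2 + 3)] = 4*(-34*d^3 + 384*d^2 - 1038*d + 827)/(8*d^6 - 84*d^5 + 366*d^4 - 847*d^3 + 1098*d^2 - 756*d + 216)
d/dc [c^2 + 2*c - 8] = 2*c + 2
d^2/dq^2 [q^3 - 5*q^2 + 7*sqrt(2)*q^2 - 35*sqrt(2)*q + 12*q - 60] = 6*q - 10 + 14*sqrt(2)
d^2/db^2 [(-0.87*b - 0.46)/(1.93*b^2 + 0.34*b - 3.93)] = (-(0.87*b + 0.46)*(3.86*b + 0.34)*(7.72*b + 0.68) + (10.0746*b + 2.3672)*(1.93*b^2 + 0.34*b - 3.93))/(1.93*b^2 + 0.34*b - 3.93)^3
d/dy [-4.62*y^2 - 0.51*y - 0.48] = -9.24*y - 0.51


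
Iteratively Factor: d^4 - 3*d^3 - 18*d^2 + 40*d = (d)*(d^3 - 3*d^2 - 18*d + 40) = d*(d + 4)*(d^2 - 7*d + 10) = d*(d - 5)*(d + 4)*(d - 2)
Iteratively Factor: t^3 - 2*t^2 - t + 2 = (t - 2)*(t^2 - 1) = (t - 2)*(t + 1)*(t - 1)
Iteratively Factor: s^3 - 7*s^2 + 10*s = (s)*(s^2 - 7*s + 10) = s*(s - 2)*(s - 5)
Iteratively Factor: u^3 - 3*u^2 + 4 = (u - 2)*(u^2 - u - 2) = (u - 2)*(u + 1)*(u - 2)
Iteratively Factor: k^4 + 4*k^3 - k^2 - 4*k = (k - 1)*(k^3 + 5*k^2 + 4*k) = (k - 1)*(k + 1)*(k^2 + 4*k) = (k - 1)*(k + 1)*(k + 4)*(k)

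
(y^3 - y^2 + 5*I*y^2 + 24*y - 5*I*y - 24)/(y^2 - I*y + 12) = (y^3 + y^2*(-1 + 5*I) + y*(24 - 5*I) - 24)/(y^2 - I*y + 12)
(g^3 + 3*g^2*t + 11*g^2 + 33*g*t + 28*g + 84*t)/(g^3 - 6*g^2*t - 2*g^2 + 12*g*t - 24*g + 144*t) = (-g^2 - 3*g*t - 7*g - 21*t)/(-g^2 + 6*g*t + 6*g - 36*t)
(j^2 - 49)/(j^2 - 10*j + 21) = (j + 7)/(j - 3)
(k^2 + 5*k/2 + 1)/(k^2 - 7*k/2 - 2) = (k + 2)/(k - 4)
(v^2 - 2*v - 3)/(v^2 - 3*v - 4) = (v - 3)/(v - 4)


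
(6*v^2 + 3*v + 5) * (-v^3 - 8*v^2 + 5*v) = -6*v^5 - 51*v^4 + v^3 - 25*v^2 + 25*v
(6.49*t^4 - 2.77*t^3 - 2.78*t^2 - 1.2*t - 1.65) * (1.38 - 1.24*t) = -8.0476*t^5 + 12.391*t^4 - 0.3754*t^3 - 2.3484*t^2 + 0.39*t - 2.277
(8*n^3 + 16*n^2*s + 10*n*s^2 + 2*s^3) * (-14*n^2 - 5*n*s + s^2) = -112*n^5 - 264*n^4*s - 212*n^3*s^2 - 62*n^2*s^3 + 2*s^5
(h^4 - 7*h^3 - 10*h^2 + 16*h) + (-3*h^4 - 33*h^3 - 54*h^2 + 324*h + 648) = -2*h^4 - 40*h^3 - 64*h^2 + 340*h + 648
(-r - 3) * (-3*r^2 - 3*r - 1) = 3*r^3 + 12*r^2 + 10*r + 3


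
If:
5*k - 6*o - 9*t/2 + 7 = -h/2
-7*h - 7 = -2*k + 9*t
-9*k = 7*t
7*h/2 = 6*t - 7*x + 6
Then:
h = 384/1421 - 190*x/203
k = 19/29 - 14*x/29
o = 40361/17052 - 192*x/203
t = 18*x/29 - 171/203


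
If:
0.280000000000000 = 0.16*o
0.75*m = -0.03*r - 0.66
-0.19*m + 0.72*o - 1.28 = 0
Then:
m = -0.11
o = 1.75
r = -19.37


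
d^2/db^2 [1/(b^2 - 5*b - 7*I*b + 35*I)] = 2*(-b^2 + 5*b + 7*I*b + (-2*b + 5 + 7*I)^2 - 35*I)/(b^2 - 5*b - 7*I*b + 35*I)^3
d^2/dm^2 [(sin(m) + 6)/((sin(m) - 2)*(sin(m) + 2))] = (-sin(m)^5 - 24*sin(m)^4 - 22*sin(m)^3 - 60*sin(m)^2 + 8*sin(m) + 48)/((sin(m) - 2)^3*(sin(m) + 2)^3)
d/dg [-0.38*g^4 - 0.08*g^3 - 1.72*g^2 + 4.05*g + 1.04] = -1.52*g^3 - 0.24*g^2 - 3.44*g + 4.05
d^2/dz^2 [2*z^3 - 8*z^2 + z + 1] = 12*z - 16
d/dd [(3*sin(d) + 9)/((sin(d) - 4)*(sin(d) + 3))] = -3*cos(d)/(sin(d) - 4)^2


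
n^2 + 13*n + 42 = (n + 6)*(n + 7)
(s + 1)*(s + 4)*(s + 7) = s^3 + 12*s^2 + 39*s + 28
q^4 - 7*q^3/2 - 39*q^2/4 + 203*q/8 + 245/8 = (q - 7/2)^2*(q + 1)*(q + 5/2)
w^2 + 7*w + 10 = (w + 2)*(w + 5)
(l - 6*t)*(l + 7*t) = l^2 + l*t - 42*t^2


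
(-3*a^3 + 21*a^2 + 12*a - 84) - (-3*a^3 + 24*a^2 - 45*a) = -3*a^2 + 57*a - 84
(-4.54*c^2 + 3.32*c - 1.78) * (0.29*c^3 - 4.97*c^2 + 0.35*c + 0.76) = -1.3166*c^5 + 23.5266*c^4 - 18.6056*c^3 + 6.5582*c^2 + 1.9002*c - 1.3528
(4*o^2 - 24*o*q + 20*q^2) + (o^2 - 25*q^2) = 5*o^2 - 24*o*q - 5*q^2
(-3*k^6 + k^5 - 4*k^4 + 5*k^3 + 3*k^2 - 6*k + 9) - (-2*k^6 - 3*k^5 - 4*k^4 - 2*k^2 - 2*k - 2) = -k^6 + 4*k^5 + 5*k^3 + 5*k^2 - 4*k + 11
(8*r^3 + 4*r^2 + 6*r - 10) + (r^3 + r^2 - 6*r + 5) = 9*r^3 + 5*r^2 - 5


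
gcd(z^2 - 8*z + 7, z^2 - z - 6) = 1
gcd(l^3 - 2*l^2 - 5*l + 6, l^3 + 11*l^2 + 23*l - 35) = l - 1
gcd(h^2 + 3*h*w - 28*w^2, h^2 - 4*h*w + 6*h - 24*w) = -h + 4*w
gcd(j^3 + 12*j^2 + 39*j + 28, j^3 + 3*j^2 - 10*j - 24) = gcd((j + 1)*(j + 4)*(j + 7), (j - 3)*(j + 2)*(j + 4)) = j + 4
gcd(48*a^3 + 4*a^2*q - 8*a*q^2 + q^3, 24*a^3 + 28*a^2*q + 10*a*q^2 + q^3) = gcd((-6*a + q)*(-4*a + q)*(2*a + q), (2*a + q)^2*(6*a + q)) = 2*a + q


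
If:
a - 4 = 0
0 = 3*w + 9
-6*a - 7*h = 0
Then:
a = 4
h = -24/7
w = -3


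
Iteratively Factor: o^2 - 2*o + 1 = (o - 1)*(o - 1)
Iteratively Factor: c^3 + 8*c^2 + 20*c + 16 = (c + 2)*(c^2 + 6*c + 8) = (c + 2)^2*(c + 4)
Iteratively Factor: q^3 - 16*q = (q - 4)*(q^2 + 4*q) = (q - 4)*(q + 4)*(q)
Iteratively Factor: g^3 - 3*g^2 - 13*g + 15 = (g + 3)*(g^2 - 6*g + 5) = (g - 5)*(g + 3)*(g - 1)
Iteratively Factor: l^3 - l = (l)*(l^2 - 1) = l*(l + 1)*(l - 1)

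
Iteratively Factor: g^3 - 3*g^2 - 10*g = (g + 2)*(g^2 - 5*g) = (g - 5)*(g + 2)*(g)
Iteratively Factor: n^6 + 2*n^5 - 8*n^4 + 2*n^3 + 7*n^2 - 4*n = (n - 1)*(n^5 + 3*n^4 - 5*n^3 - 3*n^2 + 4*n) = (n - 1)^2*(n^4 + 4*n^3 - n^2 - 4*n) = (n - 1)^2*(n + 1)*(n^3 + 3*n^2 - 4*n) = n*(n - 1)^2*(n + 1)*(n^2 + 3*n - 4) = n*(n - 1)^3*(n + 1)*(n + 4)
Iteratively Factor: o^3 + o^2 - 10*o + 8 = (o + 4)*(o^2 - 3*o + 2) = (o - 1)*(o + 4)*(o - 2)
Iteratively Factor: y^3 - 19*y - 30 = (y - 5)*(y^2 + 5*y + 6) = (y - 5)*(y + 3)*(y + 2)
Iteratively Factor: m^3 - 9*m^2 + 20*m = (m - 4)*(m^2 - 5*m) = m*(m - 4)*(m - 5)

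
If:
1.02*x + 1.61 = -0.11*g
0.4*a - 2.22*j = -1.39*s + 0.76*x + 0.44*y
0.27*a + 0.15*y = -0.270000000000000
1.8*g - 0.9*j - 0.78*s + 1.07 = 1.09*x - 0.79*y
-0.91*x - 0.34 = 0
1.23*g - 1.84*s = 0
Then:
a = -5.49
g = -11.17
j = -7.14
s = -7.47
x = -0.37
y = 8.08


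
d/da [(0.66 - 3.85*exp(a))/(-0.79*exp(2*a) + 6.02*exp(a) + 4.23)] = (-3.0415*exp(2*a) + 1.0428*exp(a) - 20.2587)*exp(a)/(0.6241*exp(4*a) - 9.5116*exp(3*a) + 29.557*exp(2*a) + 50.9292*exp(a) + 17.8929)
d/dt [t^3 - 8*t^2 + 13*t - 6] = 3*t^2 - 16*t + 13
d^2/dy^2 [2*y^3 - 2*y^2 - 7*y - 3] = 12*y - 4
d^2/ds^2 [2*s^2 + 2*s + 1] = 4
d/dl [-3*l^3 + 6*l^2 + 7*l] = -9*l^2 + 12*l + 7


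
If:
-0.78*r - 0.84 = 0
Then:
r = -1.08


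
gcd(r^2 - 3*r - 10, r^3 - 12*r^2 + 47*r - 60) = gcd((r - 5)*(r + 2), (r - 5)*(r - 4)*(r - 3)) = r - 5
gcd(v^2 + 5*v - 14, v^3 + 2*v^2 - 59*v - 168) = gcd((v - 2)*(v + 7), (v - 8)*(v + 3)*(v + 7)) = v + 7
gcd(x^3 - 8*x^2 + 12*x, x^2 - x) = x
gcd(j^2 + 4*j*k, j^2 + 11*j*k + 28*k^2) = j + 4*k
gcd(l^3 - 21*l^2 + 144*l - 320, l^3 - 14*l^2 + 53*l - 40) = l^2 - 13*l + 40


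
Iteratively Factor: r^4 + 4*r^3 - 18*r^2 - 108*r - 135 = (r + 3)*(r^3 + r^2 - 21*r - 45) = (r - 5)*(r + 3)*(r^2 + 6*r + 9) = (r - 5)*(r + 3)^2*(r + 3)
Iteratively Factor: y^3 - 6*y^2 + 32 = (y - 4)*(y^2 - 2*y - 8) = (y - 4)*(y + 2)*(y - 4)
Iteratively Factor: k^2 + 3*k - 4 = (k + 4)*(k - 1)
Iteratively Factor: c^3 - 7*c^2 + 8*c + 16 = (c + 1)*(c^2 - 8*c + 16) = (c - 4)*(c + 1)*(c - 4)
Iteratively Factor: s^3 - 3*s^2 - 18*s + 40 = (s + 4)*(s^2 - 7*s + 10) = (s - 2)*(s + 4)*(s - 5)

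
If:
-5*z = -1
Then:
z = 1/5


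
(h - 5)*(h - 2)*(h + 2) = h^3 - 5*h^2 - 4*h + 20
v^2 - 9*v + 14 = (v - 7)*(v - 2)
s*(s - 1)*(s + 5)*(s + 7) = s^4 + 11*s^3 + 23*s^2 - 35*s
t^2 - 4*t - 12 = (t - 6)*(t + 2)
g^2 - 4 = (g - 2)*(g + 2)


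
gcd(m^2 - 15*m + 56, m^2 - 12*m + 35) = m - 7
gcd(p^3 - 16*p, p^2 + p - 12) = p + 4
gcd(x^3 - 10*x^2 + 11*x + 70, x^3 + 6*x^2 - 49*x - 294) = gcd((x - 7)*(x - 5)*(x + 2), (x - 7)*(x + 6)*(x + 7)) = x - 7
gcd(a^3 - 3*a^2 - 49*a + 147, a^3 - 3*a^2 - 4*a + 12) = a - 3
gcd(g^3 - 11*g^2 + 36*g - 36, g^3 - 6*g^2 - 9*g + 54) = g^2 - 9*g + 18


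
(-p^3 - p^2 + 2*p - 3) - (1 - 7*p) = -p^3 - p^2 + 9*p - 4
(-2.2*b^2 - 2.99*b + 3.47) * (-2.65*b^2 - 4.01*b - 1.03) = 5.83*b^4 + 16.7455*b^3 + 5.0604*b^2 - 10.835*b - 3.5741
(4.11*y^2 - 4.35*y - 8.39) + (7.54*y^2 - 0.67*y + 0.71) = 11.65*y^2 - 5.02*y - 7.68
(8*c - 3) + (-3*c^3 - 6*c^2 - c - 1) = -3*c^3 - 6*c^2 + 7*c - 4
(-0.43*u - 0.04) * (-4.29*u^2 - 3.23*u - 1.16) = 1.8447*u^3 + 1.5605*u^2 + 0.628*u + 0.0464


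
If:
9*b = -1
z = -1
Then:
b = -1/9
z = -1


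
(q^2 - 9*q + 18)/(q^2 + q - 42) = (q - 3)/(q + 7)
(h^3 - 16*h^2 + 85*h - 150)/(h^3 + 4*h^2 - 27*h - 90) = (h^2 - 11*h + 30)/(h^2 + 9*h + 18)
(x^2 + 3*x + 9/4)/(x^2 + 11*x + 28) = (x^2 + 3*x + 9/4)/(x^2 + 11*x + 28)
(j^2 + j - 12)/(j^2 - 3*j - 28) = (j - 3)/(j - 7)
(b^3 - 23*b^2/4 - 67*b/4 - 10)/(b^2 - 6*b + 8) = (4*b^3 - 23*b^2 - 67*b - 40)/(4*(b^2 - 6*b + 8))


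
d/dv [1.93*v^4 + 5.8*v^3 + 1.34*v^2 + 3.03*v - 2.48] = 7.72*v^3 + 17.4*v^2 + 2.68*v + 3.03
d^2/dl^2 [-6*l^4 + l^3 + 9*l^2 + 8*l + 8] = -72*l^2 + 6*l + 18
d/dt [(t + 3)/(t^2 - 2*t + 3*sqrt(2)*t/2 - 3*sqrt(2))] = 2*(2*t^2 - 4*t + 3*sqrt(2)*t - (t + 3)*(4*t - 4 + 3*sqrt(2)) - 6*sqrt(2))/(2*t^2 - 4*t + 3*sqrt(2)*t - 6*sqrt(2))^2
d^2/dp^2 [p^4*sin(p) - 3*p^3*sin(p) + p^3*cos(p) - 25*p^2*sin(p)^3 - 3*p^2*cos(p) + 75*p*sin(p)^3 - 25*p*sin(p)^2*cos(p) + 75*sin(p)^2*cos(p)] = -p^4*sin(p) + 3*p^3*sin(p) + 7*p^3*cos(p) - 225*p^2*sin(p)*cos(p)^2 + 81*p^2*sin(p) - 15*p^2*cos(p) + 675*p*sin(p)*cos(p)^2 - 231*p*sin(p) + 75*p*cos(p)^3 - 119*p*cos(p) - 100*sin(p)*cos(p)^2 + 225*cos(p)^3 - 81*cos(p)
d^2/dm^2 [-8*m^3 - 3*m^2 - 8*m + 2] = -48*m - 6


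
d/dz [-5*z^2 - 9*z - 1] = -10*z - 9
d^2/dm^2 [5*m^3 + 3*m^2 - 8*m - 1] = 30*m + 6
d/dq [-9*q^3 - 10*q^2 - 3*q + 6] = -27*q^2 - 20*q - 3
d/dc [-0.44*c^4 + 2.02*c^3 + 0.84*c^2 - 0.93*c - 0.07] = -1.76*c^3 + 6.06*c^2 + 1.68*c - 0.93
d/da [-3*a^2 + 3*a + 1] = 3 - 6*a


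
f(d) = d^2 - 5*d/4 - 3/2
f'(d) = 2*d - 5/4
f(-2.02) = 5.11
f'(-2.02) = -5.29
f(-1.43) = 2.33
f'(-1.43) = -4.11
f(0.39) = -1.84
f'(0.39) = -0.47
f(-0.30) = -1.04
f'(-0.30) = -1.85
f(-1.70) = 3.52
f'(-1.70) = -4.65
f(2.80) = 2.84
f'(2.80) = 4.35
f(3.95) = 9.16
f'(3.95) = 6.65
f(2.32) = 0.98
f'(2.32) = 3.39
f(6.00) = 27.00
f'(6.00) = 10.75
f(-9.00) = 90.75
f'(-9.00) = -19.25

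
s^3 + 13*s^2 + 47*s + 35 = (s + 1)*(s + 5)*(s + 7)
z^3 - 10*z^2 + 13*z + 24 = (z - 8)*(z - 3)*(z + 1)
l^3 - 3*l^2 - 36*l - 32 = (l - 8)*(l + 1)*(l + 4)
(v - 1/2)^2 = v^2 - v + 1/4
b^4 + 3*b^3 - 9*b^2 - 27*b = b*(b - 3)*(b + 3)^2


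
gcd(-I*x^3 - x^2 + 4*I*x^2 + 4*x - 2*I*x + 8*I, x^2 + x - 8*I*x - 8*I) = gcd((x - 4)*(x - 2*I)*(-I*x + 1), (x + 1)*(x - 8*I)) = 1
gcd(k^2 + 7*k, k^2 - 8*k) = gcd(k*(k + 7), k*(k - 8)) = k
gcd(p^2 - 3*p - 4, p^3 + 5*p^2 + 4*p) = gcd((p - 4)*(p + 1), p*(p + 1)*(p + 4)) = p + 1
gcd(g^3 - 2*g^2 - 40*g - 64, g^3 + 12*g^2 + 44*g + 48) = g^2 + 6*g + 8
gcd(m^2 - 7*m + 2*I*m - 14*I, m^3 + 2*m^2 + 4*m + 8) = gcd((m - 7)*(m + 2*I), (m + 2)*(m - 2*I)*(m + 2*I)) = m + 2*I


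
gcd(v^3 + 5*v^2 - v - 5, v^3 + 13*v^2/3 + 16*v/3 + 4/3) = 1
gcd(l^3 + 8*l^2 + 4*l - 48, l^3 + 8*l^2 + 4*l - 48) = l^3 + 8*l^2 + 4*l - 48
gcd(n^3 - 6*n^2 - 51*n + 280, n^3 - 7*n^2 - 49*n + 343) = n + 7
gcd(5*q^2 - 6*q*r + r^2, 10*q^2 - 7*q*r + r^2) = 5*q - r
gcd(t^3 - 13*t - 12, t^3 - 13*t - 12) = t^3 - 13*t - 12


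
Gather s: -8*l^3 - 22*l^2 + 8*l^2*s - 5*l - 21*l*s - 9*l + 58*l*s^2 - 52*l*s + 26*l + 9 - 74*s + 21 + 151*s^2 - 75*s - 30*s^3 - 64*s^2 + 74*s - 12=-8*l^3 - 22*l^2 + 12*l - 30*s^3 + s^2*(58*l + 87) + s*(8*l^2 - 73*l - 75) + 18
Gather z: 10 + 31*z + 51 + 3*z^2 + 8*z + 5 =3*z^2 + 39*z + 66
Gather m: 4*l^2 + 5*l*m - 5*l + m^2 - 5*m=4*l^2 - 5*l + m^2 + m*(5*l - 5)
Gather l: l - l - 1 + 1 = 0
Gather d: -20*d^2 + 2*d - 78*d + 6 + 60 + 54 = -20*d^2 - 76*d + 120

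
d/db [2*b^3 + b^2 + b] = 6*b^2 + 2*b + 1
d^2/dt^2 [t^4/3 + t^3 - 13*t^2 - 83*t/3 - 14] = 4*t^2 + 6*t - 26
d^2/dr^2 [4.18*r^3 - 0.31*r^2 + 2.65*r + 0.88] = 25.08*r - 0.62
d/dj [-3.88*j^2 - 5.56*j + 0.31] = -7.76*j - 5.56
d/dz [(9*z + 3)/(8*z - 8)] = -3/(2*(z - 1)^2)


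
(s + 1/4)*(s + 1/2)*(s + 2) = s^3 + 11*s^2/4 + 13*s/8 + 1/4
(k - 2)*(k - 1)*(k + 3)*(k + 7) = k^4 + 7*k^3 - 7*k^2 - 43*k + 42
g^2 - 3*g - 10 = (g - 5)*(g + 2)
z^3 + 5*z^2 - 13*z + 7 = (z - 1)^2*(z + 7)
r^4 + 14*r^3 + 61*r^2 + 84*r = r*(r + 3)*(r + 4)*(r + 7)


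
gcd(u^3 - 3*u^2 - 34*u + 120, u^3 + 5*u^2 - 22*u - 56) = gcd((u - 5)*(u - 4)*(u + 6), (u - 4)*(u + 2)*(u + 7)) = u - 4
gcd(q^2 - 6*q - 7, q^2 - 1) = q + 1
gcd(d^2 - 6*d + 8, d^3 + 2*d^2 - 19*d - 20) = d - 4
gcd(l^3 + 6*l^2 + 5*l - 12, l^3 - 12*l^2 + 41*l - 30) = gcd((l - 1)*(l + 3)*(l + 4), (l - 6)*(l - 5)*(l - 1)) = l - 1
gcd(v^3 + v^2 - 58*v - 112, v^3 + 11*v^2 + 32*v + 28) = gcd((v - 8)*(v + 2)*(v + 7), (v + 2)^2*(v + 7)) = v^2 + 9*v + 14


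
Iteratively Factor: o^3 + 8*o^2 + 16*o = (o + 4)*(o^2 + 4*o) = (o + 4)^2*(o)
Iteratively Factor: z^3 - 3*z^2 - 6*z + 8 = (z - 4)*(z^2 + z - 2) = (z - 4)*(z + 2)*(z - 1)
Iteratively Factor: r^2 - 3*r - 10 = (r + 2)*(r - 5)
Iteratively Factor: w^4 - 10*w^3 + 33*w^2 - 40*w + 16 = (w - 4)*(w^3 - 6*w^2 + 9*w - 4) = (w - 4)*(w - 1)*(w^2 - 5*w + 4) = (w - 4)^2*(w - 1)*(w - 1)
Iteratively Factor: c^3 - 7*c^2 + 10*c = (c)*(c^2 - 7*c + 10) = c*(c - 2)*(c - 5)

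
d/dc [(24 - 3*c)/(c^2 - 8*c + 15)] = 3*(-c^2 + 8*c + 2*(c - 8)*(c - 4) - 15)/(c^2 - 8*c + 15)^2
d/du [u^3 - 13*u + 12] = 3*u^2 - 13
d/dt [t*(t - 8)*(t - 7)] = 3*t^2 - 30*t + 56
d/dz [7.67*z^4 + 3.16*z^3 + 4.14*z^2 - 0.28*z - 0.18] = 30.68*z^3 + 9.48*z^2 + 8.28*z - 0.28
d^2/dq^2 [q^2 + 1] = 2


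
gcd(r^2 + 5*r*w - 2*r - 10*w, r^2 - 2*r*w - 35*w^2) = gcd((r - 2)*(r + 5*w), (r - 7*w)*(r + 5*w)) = r + 5*w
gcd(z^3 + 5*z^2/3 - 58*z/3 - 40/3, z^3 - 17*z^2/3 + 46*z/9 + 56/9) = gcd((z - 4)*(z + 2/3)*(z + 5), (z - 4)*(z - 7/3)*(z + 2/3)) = z^2 - 10*z/3 - 8/3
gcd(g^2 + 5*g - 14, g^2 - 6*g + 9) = 1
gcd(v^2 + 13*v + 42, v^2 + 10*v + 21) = v + 7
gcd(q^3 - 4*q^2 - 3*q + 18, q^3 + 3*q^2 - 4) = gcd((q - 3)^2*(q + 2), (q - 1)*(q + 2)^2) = q + 2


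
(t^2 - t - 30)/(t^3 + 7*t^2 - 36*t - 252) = (t + 5)/(t^2 + 13*t + 42)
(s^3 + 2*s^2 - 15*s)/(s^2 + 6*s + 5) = s*(s - 3)/(s + 1)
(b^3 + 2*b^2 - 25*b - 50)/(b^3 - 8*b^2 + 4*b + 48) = (b^2 - 25)/(b^2 - 10*b + 24)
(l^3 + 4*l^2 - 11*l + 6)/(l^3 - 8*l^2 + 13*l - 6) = (l + 6)/(l - 6)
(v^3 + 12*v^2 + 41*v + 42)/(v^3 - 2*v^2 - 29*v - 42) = (v + 7)/(v - 7)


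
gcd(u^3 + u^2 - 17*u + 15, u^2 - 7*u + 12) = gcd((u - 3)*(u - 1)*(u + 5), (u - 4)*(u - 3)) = u - 3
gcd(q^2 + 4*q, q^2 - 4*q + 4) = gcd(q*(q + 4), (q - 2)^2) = 1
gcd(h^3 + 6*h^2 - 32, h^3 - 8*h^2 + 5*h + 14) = h - 2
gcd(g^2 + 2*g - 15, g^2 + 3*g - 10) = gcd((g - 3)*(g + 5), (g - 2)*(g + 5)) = g + 5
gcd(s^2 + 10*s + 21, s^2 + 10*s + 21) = s^2 + 10*s + 21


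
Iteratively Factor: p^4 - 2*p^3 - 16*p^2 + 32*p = (p - 2)*(p^3 - 16*p) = (p - 2)*(p + 4)*(p^2 - 4*p) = p*(p - 2)*(p + 4)*(p - 4)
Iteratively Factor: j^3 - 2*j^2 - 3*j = (j)*(j^2 - 2*j - 3) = j*(j + 1)*(j - 3)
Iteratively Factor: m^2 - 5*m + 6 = (m - 3)*(m - 2)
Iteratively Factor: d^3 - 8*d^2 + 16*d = (d - 4)*(d^2 - 4*d) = (d - 4)^2*(d)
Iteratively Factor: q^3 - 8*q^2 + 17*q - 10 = (q - 1)*(q^2 - 7*q + 10) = (q - 5)*(q - 1)*(q - 2)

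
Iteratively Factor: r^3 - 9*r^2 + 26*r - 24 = (r - 4)*(r^2 - 5*r + 6) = (r - 4)*(r - 3)*(r - 2)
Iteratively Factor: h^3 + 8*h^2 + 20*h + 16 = (h + 2)*(h^2 + 6*h + 8) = (h + 2)*(h + 4)*(h + 2)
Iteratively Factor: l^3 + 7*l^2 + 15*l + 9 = (l + 1)*(l^2 + 6*l + 9) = (l + 1)*(l + 3)*(l + 3)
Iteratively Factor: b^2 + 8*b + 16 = (b + 4)*(b + 4)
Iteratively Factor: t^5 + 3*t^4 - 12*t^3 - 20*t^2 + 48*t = (t - 2)*(t^4 + 5*t^3 - 2*t^2 - 24*t) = (t - 2)*(t + 4)*(t^3 + t^2 - 6*t) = (t - 2)^2*(t + 4)*(t^2 + 3*t) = t*(t - 2)^2*(t + 4)*(t + 3)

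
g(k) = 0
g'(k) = 0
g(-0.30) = 0.00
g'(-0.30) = 0.00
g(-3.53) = 0.00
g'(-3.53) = 0.00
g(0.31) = 0.00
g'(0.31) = 0.00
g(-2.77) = 0.00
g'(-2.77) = 0.00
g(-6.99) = 0.00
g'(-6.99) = 0.00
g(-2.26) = 0.00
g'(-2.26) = 0.00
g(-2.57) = 0.00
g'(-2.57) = 0.00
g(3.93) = 0.00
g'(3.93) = 0.00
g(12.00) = 0.00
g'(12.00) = 0.00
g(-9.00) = 0.00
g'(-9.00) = 0.00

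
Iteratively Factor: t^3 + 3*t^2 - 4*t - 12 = (t - 2)*(t^2 + 5*t + 6) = (t - 2)*(t + 2)*(t + 3)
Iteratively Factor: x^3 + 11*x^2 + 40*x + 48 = (x + 3)*(x^2 + 8*x + 16) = (x + 3)*(x + 4)*(x + 4)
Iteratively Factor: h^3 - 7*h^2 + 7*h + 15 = (h + 1)*(h^2 - 8*h + 15) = (h - 5)*(h + 1)*(h - 3)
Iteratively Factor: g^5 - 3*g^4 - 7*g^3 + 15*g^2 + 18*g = (g)*(g^4 - 3*g^3 - 7*g^2 + 15*g + 18) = g*(g + 2)*(g^3 - 5*g^2 + 3*g + 9) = g*(g + 1)*(g + 2)*(g^2 - 6*g + 9) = g*(g - 3)*(g + 1)*(g + 2)*(g - 3)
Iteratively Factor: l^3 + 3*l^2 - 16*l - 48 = (l + 4)*(l^2 - l - 12) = (l - 4)*(l + 4)*(l + 3)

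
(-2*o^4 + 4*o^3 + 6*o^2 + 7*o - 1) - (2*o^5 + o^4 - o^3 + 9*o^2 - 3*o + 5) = -2*o^5 - 3*o^4 + 5*o^3 - 3*o^2 + 10*o - 6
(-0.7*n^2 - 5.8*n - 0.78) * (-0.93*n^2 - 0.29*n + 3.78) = 0.651*n^4 + 5.597*n^3 - 0.2386*n^2 - 21.6978*n - 2.9484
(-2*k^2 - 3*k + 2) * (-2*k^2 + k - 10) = 4*k^4 + 4*k^3 + 13*k^2 + 32*k - 20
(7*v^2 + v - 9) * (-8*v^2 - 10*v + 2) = -56*v^4 - 78*v^3 + 76*v^2 + 92*v - 18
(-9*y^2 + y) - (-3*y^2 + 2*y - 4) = -6*y^2 - y + 4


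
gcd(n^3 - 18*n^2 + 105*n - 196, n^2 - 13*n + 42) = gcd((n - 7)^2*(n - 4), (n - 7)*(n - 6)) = n - 7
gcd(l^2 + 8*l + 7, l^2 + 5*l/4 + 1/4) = l + 1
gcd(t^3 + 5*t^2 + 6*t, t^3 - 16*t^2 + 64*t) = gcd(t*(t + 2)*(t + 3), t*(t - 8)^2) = t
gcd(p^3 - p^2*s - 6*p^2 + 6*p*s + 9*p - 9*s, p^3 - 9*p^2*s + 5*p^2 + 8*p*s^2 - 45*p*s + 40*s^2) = p - s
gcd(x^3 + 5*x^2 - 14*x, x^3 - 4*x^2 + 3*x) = x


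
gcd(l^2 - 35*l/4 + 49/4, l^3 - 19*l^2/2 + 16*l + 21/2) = l - 7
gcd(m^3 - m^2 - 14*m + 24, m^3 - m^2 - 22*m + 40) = m - 2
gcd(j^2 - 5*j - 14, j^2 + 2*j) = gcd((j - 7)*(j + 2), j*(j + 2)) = j + 2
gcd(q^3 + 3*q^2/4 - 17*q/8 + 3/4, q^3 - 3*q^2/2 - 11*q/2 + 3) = q^2 + 3*q/2 - 1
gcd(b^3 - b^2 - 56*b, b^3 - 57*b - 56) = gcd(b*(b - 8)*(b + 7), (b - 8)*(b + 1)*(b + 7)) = b^2 - b - 56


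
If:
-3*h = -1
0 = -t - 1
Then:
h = 1/3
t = -1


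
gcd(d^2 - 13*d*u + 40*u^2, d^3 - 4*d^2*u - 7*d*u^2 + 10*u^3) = -d + 5*u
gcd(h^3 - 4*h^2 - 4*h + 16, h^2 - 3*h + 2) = h - 2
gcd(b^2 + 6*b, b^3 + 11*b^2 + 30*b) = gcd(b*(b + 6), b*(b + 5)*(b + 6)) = b^2 + 6*b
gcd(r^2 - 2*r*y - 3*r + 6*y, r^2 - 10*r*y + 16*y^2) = -r + 2*y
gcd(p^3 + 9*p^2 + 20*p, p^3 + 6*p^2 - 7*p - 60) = p^2 + 9*p + 20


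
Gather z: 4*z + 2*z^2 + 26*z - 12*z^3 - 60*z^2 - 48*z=-12*z^3 - 58*z^2 - 18*z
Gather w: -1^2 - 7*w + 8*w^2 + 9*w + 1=8*w^2 + 2*w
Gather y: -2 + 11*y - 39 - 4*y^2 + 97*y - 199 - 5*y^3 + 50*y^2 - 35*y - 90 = -5*y^3 + 46*y^2 + 73*y - 330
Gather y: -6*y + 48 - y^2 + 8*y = -y^2 + 2*y + 48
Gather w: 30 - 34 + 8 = 4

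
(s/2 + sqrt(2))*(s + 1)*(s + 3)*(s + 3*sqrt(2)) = s^4/2 + 2*s^3 + 5*sqrt(2)*s^3/2 + 15*s^2/2 + 10*sqrt(2)*s^2 + 15*sqrt(2)*s/2 + 24*s + 18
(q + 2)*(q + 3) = q^2 + 5*q + 6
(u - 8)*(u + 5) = u^2 - 3*u - 40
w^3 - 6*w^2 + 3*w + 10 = (w - 5)*(w - 2)*(w + 1)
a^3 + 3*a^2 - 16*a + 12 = (a - 2)*(a - 1)*(a + 6)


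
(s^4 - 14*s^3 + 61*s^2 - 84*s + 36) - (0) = s^4 - 14*s^3 + 61*s^2 - 84*s + 36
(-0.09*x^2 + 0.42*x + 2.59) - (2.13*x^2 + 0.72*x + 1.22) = -2.22*x^2 - 0.3*x + 1.37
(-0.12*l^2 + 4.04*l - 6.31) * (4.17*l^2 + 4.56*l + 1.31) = -0.5004*l^4 + 16.2996*l^3 - 8.0475*l^2 - 23.4812*l - 8.2661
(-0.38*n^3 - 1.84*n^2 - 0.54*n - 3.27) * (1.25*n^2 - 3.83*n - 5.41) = -0.475*n^5 - 0.8446*n^4 + 8.428*n^3 + 7.9351*n^2 + 15.4455*n + 17.6907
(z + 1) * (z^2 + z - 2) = z^3 + 2*z^2 - z - 2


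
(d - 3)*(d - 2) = d^2 - 5*d + 6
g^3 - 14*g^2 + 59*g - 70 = (g - 7)*(g - 5)*(g - 2)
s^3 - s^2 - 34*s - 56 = (s - 7)*(s + 2)*(s + 4)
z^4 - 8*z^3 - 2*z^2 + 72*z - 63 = (z - 7)*(z - 3)*(z - 1)*(z + 3)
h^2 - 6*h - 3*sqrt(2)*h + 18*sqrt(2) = (h - 6)*(h - 3*sqrt(2))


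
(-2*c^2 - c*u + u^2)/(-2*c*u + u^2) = (c + u)/u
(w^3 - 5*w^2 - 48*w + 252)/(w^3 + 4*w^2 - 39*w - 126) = (w - 6)/(w + 3)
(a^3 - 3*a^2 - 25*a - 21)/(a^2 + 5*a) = (a^3 - 3*a^2 - 25*a - 21)/(a*(a + 5))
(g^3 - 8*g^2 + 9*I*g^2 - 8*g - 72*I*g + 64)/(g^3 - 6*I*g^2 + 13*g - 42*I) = (g^3 + g^2*(-8 + 9*I) + g*(-8 - 72*I) + 64)/(g^3 - 6*I*g^2 + 13*g - 42*I)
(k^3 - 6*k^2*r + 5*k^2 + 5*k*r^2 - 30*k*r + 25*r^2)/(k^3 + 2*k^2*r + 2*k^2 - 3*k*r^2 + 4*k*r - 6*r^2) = (k^2 - 5*k*r + 5*k - 25*r)/(k^2 + 3*k*r + 2*k + 6*r)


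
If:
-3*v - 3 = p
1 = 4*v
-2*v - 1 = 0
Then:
No Solution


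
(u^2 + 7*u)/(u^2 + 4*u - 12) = u*(u + 7)/(u^2 + 4*u - 12)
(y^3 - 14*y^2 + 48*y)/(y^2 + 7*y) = (y^2 - 14*y + 48)/(y + 7)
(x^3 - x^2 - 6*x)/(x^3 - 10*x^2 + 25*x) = (x^2 - x - 6)/(x^2 - 10*x + 25)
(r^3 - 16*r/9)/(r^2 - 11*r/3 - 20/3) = r*(3*r - 4)/(3*(r - 5))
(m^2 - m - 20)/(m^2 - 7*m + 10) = (m + 4)/(m - 2)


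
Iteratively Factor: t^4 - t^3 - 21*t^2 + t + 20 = (t + 1)*(t^3 - 2*t^2 - 19*t + 20) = (t + 1)*(t + 4)*(t^2 - 6*t + 5) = (t - 5)*(t + 1)*(t + 4)*(t - 1)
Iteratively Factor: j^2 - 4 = (j - 2)*(j + 2)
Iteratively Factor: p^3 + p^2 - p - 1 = (p - 1)*(p^2 + 2*p + 1) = (p - 1)*(p + 1)*(p + 1)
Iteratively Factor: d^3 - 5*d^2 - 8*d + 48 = (d - 4)*(d^2 - d - 12) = (d - 4)^2*(d + 3)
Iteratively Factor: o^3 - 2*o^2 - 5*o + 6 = (o - 1)*(o^2 - o - 6) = (o - 3)*(o - 1)*(o + 2)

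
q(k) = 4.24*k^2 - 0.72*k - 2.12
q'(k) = 8.48*k - 0.72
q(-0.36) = -1.31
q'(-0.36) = -3.77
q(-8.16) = 286.08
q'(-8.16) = -69.92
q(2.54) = 23.41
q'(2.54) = 20.82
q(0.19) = -2.10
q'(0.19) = 0.89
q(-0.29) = -1.55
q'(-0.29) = -3.18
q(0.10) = -2.15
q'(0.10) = 0.13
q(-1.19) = 4.74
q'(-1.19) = -10.81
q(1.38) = 4.96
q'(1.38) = 10.98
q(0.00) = -2.12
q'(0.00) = -0.72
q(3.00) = 33.88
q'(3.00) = 24.72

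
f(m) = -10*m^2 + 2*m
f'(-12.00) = 242.00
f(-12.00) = -1464.00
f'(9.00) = -178.00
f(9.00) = -792.00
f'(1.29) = -23.80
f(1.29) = -14.06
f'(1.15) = -21.00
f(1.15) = -10.92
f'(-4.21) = 86.20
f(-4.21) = -185.66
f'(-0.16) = 5.20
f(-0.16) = -0.58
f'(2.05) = -39.00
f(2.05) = -37.92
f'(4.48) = -87.60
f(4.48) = -191.74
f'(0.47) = -7.40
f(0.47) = -1.27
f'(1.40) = -26.00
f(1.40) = -16.80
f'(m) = 2 - 20*m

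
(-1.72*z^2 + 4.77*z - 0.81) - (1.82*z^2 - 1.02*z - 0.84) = -3.54*z^2 + 5.79*z + 0.0299999999999999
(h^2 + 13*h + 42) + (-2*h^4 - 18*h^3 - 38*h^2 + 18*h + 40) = -2*h^4 - 18*h^3 - 37*h^2 + 31*h + 82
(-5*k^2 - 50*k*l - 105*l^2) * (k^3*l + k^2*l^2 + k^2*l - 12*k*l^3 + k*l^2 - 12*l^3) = -5*k^5*l - 55*k^4*l^2 - 5*k^4*l - 95*k^3*l^3 - 55*k^3*l^2 + 495*k^2*l^4 - 95*k^2*l^3 + 1260*k*l^5 + 495*k*l^4 + 1260*l^5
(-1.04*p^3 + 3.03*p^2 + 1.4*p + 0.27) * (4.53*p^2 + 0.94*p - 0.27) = -4.7112*p^5 + 12.7483*p^4 + 9.471*p^3 + 1.721*p^2 - 0.1242*p - 0.0729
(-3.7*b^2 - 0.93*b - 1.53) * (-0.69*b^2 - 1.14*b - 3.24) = 2.553*b^4 + 4.8597*b^3 + 14.1039*b^2 + 4.7574*b + 4.9572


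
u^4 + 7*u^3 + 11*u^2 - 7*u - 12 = (u - 1)*(u + 1)*(u + 3)*(u + 4)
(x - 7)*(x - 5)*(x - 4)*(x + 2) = x^4 - 14*x^3 + 51*x^2 + 26*x - 280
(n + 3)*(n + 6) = n^2 + 9*n + 18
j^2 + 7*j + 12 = (j + 3)*(j + 4)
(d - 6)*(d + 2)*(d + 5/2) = d^3 - 3*d^2/2 - 22*d - 30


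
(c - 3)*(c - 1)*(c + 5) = c^3 + c^2 - 17*c + 15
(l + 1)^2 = l^2 + 2*l + 1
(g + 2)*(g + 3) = g^2 + 5*g + 6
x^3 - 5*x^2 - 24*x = x*(x - 8)*(x + 3)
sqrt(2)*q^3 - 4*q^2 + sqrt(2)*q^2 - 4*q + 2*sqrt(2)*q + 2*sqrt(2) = (q - sqrt(2))^2*(sqrt(2)*q + sqrt(2))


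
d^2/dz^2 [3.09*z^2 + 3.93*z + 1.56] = 6.18000000000000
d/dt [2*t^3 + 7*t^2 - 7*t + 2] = 6*t^2 + 14*t - 7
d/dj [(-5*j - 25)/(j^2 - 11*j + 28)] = 5*(j^2 + 10*j - 83)/(j^4 - 22*j^3 + 177*j^2 - 616*j + 784)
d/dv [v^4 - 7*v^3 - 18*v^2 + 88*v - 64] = 4*v^3 - 21*v^2 - 36*v + 88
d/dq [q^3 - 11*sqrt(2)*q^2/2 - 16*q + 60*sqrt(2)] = 3*q^2 - 11*sqrt(2)*q - 16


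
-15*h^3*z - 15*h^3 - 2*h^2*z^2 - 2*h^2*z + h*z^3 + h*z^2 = (-5*h + z)*(3*h + z)*(h*z + h)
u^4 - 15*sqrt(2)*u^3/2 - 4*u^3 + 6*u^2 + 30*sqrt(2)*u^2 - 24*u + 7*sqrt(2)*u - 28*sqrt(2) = (u - 4)*(u - 7*sqrt(2))*(u - sqrt(2))*(u + sqrt(2)/2)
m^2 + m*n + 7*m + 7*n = (m + 7)*(m + n)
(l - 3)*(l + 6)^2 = l^3 + 9*l^2 - 108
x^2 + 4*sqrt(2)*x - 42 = (x - 3*sqrt(2))*(x + 7*sqrt(2))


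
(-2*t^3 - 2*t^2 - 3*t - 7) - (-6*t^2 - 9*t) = -2*t^3 + 4*t^2 + 6*t - 7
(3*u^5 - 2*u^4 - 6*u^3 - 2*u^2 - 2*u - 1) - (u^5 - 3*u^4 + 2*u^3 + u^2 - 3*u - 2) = 2*u^5 + u^4 - 8*u^3 - 3*u^2 + u + 1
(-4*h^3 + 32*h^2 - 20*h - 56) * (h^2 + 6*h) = -4*h^5 + 8*h^4 + 172*h^3 - 176*h^2 - 336*h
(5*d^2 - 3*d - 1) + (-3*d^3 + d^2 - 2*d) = -3*d^3 + 6*d^2 - 5*d - 1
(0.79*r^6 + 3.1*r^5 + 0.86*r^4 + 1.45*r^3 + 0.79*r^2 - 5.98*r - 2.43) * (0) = 0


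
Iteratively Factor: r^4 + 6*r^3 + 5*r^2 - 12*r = (r + 4)*(r^3 + 2*r^2 - 3*r) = (r + 3)*(r + 4)*(r^2 - r) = r*(r + 3)*(r + 4)*(r - 1)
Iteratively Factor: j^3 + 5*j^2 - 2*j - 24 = (j + 4)*(j^2 + j - 6) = (j - 2)*(j + 4)*(j + 3)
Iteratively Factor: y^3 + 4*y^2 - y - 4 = (y + 4)*(y^2 - 1) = (y + 1)*(y + 4)*(y - 1)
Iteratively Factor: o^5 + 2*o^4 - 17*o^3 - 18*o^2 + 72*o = (o + 4)*(o^4 - 2*o^3 - 9*o^2 + 18*o) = (o - 3)*(o + 4)*(o^3 + o^2 - 6*o) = o*(o - 3)*(o + 4)*(o^2 + o - 6) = o*(o - 3)*(o + 3)*(o + 4)*(o - 2)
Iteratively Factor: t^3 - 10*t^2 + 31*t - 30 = (t - 3)*(t^2 - 7*t + 10) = (t - 3)*(t - 2)*(t - 5)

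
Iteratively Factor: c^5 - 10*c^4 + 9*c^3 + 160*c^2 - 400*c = (c - 5)*(c^4 - 5*c^3 - 16*c^2 + 80*c) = (c - 5)^2*(c^3 - 16*c) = (c - 5)^2*(c + 4)*(c^2 - 4*c) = c*(c - 5)^2*(c + 4)*(c - 4)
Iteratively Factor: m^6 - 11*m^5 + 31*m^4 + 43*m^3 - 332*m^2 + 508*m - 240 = (m + 3)*(m^5 - 14*m^4 + 73*m^3 - 176*m^2 + 196*m - 80) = (m - 2)*(m + 3)*(m^4 - 12*m^3 + 49*m^2 - 78*m + 40) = (m - 4)*(m - 2)*(m + 3)*(m^3 - 8*m^2 + 17*m - 10) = (m - 4)*(m - 2)*(m - 1)*(m + 3)*(m^2 - 7*m + 10) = (m - 5)*(m - 4)*(m - 2)*(m - 1)*(m + 3)*(m - 2)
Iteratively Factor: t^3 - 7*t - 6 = (t - 3)*(t^2 + 3*t + 2) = (t - 3)*(t + 1)*(t + 2)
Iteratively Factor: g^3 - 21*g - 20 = (g + 1)*(g^2 - g - 20) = (g + 1)*(g + 4)*(g - 5)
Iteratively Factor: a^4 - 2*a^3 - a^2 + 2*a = (a + 1)*(a^3 - 3*a^2 + 2*a) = (a - 1)*(a + 1)*(a^2 - 2*a) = a*(a - 1)*(a + 1)*(a - 2)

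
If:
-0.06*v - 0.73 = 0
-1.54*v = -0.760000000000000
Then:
No Solution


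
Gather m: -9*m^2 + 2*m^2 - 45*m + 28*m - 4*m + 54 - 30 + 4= -7*m^2 - 21*m + 28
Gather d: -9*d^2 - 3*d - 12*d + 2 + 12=-9*d^2 - 15*d + 14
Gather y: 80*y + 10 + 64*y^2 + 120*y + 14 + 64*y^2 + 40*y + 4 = 128*y^2 + 240*y + 28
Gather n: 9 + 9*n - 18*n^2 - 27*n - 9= -18*n^2 - 18*n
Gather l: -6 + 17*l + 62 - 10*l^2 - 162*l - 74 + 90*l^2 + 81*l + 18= 80*l^2 - 64*l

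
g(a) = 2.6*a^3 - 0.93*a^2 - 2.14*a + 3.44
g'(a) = 7.8*a^2 - 1.86*a - 2.14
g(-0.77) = 3.35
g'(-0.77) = 3.92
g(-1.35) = -1.76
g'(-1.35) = 14.59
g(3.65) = 109.67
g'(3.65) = 94.99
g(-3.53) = -114.96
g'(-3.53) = 101.62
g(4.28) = 181.09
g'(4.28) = 132.78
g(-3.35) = -97.58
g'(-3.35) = 91.63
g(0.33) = 2.73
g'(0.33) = -1.90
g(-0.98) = 2.20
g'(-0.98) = 7.17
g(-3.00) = -68.71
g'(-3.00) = 73.64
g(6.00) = 518.72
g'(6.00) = 267.50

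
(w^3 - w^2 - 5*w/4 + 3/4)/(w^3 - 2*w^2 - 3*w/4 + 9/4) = (2*w - 1)/(2*w - 3)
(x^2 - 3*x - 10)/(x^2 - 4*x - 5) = (x + 2)/(x + 1)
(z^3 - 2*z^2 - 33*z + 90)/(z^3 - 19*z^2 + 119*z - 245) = (z^2 + 3*z - 18)/(z^2 - 14*z + 49)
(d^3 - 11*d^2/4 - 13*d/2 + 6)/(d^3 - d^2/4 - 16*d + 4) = (4*d^2 + 5*d - 6)/(4*d^2 + 15*d - 4)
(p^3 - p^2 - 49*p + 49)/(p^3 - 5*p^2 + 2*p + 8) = (p^3 - p^2 - 49*p + 49)/(p^3 - 5*p^2 + 2*p + 8)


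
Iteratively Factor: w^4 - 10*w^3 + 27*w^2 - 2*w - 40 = (w + 1)*(w^3 - 11*w^2 + 38*w - 40) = (w - 2)*(w + 1)*(w^2 - 9*w + 20) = (w - 5)*(w - 2)*(w + 1)*(w - 4)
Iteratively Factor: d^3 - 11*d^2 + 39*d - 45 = (d - 3)*(d^2 - 8*d + 15) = (d - 5)*(d - 3)*(d - 3)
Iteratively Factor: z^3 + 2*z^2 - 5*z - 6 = (z + 3)*(z^2 - z - 2) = (z + 1)*(z + 3)*(z - 2)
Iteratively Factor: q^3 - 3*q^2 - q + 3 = (q - 1)*(q^2 - 2*q - 3) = (q - 3)*(q - 1)*(q + 1)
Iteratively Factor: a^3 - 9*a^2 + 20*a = (a - 5)*(a^2 - 4*a) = (a - 5)*(a - 4)*(a)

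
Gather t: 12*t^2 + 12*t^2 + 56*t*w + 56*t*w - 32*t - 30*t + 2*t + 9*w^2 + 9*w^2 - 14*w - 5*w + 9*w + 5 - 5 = 24*t^2 + t*(112*w - 60) + 18*w^2 - 10*w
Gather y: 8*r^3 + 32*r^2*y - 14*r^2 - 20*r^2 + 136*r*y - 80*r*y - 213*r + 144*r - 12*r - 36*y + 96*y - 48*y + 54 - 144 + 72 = 8*r^3 - 34*r^2 - 81*r + y*(32*r^2 + 56*r + 12) - 18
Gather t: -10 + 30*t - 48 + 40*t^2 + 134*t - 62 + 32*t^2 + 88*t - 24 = 72*t^2 + 252*t - 144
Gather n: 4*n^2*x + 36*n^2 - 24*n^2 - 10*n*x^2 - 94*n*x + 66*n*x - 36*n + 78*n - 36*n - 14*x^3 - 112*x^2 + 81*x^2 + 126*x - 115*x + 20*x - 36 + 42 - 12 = n^2*(4*x + 12) + n*(-10*x^2 - 28*x + 6) - 14*x^3 - 31*x^2 + 31*x - 6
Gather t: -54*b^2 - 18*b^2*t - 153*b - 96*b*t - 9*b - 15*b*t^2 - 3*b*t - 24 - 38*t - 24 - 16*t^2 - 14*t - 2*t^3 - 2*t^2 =-54*b^2 - 162*b - 2*t^3 + t^2*(-15*b - 18) + t*(-18*b^2 - 99*b - 52) - 48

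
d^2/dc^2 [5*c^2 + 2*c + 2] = 10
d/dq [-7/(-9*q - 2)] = -63/(9*q + 2)^2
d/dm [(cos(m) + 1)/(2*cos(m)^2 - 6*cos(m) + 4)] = (cos(m)^2 + 2*cos(m) - 5)*sin(m)/(2*(cos(m)^2 - 3*cos(m) + 2)^2)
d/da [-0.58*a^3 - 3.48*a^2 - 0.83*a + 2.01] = -1.74*a^2 - 6.96*a - 0.83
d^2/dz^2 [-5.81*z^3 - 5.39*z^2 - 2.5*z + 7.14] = -34.86*z - 10.78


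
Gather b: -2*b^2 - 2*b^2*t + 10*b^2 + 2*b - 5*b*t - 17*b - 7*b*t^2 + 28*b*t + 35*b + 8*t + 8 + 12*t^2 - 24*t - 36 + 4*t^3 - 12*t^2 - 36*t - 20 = b^2*(8 - 2*t) + b*(-7*t^2 + 23*t + 20) + 4*t^3 - 52*t - 48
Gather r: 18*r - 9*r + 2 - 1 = 9*r + 1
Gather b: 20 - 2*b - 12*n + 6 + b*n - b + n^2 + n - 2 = b*(n - 3) + n^2 - 11*n + 24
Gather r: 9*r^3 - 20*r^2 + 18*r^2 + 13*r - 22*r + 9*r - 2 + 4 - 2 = 9*r^3 - 2*r^2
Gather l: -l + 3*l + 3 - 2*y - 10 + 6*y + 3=2*l + 4*y - 4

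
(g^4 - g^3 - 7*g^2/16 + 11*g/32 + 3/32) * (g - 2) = g^5 - 3*g^4 + 25*g^3/16 + 39*g^2/32 - 19*g/32 - 3/16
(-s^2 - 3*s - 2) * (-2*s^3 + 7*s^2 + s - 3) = 2*s^5 - s^4 - 18*s^3 - 14*s^2 + 7*s + 6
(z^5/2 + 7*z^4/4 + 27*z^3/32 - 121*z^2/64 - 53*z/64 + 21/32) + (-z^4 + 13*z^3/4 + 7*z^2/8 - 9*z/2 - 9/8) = z^5/2 + 3*z^4/4 + 131*z^3/32 - 65*z^2/64 - 341*z/64 - 15/32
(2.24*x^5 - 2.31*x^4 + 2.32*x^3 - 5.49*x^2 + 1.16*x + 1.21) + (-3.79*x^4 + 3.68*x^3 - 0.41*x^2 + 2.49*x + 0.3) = 2.24*x^5 - 6.1*x^4 + 6.0*x^3 - 5.9*x^2 + 3.65*x + 1.51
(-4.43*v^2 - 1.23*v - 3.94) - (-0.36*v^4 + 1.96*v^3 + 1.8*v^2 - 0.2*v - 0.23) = 0.36*v^4 - 1.96*v^3 - 6.23*v^2 - 1.03*v - 3.71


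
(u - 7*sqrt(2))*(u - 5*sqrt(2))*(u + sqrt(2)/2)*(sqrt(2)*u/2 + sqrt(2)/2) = sqrt(2)*u^4/2 - 23*u^3/2 + sqrt(2)*u^3/2 - 23*u^2/2 + 29*sqrt(2)*u^2 + 35*u + 29*sqrt(2)*u + 35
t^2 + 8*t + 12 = (t + 2)*(t + 6)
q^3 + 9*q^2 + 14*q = q*(q + 2)*(q + 7)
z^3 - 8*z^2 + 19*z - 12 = (z - 4)*(z - 3)*(z - 1)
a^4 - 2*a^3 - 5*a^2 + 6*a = a*(a - 3)*(a - 1)*(a + 2)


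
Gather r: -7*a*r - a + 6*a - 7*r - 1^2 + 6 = 5*a + r*(-7*a - 7) + 5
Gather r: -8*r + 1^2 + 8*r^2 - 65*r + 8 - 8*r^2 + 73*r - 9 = 0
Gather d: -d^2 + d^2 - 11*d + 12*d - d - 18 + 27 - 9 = 0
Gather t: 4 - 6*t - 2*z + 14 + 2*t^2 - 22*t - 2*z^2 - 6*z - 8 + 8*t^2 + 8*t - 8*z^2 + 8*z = 10*t^2 - 20*t - 10*z^2 + 10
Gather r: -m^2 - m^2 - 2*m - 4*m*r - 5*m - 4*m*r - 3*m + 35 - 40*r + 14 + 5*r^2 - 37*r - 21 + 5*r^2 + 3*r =-2*m^2 - 10*m + 10*r^2 + r*(-8*m - 74) + 28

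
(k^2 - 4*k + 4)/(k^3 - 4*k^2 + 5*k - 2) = (k - 2)/(k^2 - 2*k + 1)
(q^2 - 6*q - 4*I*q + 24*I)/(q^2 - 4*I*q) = (q - 6)/q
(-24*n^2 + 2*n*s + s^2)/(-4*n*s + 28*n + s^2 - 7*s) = (6*n + s)/(s - 7)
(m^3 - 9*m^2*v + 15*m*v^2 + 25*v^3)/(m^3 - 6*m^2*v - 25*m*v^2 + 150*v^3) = (-m^2 + 4*m*v + 5*v^2)/(-m^2 + m*v + 30*v^2)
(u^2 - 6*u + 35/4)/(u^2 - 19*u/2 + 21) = (u - 5/2)/(u - 6)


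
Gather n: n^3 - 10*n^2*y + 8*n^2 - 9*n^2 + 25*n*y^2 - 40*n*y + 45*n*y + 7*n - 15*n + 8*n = n^3 + n^2*(-10*y - 1) + n*(25*y^2 + 5*y)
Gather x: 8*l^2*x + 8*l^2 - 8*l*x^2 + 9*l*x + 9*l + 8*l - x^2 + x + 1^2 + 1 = 8*l^2 + 17*l + x^2*(-8*l - 1) + x*(8*l^2 + 9*l + 1) + 2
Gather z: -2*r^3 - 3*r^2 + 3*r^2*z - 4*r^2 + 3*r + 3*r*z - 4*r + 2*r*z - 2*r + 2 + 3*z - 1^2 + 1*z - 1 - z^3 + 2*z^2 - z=-2*r^3 - 7*r^2 - 3*r - z^3 + 2*z^2 + z*(3*r^2 + 5*r + 3)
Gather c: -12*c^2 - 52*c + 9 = -12*c^2 - 52*c + 9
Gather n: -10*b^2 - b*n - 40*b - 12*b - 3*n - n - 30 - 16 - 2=-10*b^2 - 52*b + n*(-b - 4) - 48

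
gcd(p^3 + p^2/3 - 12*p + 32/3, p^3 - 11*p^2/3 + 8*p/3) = p^2 - 11*p/3 + 8/3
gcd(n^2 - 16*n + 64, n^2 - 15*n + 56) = n - 8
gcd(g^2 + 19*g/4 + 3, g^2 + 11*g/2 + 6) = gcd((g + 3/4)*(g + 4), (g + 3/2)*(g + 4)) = g + 4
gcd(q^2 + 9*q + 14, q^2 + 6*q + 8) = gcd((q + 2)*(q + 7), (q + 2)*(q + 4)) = q + 2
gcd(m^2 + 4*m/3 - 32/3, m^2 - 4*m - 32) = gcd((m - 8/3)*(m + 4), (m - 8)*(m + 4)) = m + 4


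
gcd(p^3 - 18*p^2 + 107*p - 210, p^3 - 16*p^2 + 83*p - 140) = p^2 - 12*p + 35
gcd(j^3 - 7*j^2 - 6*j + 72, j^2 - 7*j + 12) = j - 4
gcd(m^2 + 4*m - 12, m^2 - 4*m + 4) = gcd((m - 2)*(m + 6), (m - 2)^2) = m - 2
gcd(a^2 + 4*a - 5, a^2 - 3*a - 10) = 1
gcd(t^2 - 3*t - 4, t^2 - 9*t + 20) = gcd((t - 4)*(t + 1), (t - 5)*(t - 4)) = t - 4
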